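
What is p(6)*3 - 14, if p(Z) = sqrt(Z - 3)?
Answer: -14 + 3*sqrt(3) ≈ -8.8038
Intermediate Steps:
p(Z) = sqrt(-3 + Z)
p(6)*3 - 14 = sqrt(-3 + 6)*3 - 14 = sqrt(3)*3 - 14 = 3*sqrt(3) - 14 = -14 + 3*sqrt(3)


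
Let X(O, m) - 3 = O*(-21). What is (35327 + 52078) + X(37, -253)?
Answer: 86631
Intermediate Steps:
X(O, m) = 3 - 21*O (X(O, m) = 3 + O*(-21) = 3 - 21*O)
(35327 + 52078) + X(37, -253) = (35327 + 52078) + (3 - 21*37) = 87405 + (3 - 777) = 87405 - 774 = 86631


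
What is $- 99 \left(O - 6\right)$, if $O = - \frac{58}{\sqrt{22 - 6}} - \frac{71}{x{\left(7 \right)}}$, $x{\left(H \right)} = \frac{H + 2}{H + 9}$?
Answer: $\frac{29051}{2} \approx 14526.0$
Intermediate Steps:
$x{\left(H \right)} = \frac{2 + H}{9 + H}$
$O = - \frac{2533}{18}$ ($O = - \frac{58}{\sqrt{22 - 6}} - \frac{71}{\frac{1}{9 + 7} \left(2 + 7\right)} = - \frac{58}{\sqrt{16}} - \frac{71}{\frac{1}{16} \cdot 9} = - \frac{58}{4} - \frac{71}{\frac{1}{16} \cdot 9} = \left(-58\right) \frac{1}{4} - \frac{71}{\frac{9}{16}} = - \frac{29}{2} - \frac{1136}{9} = - \frac{2533}{18} \approx -140.72$)
$- 99 \left(O - 6\right) = - 99 \left(- \frac{2533}{18} - 6\right) = \left(-99\right) \left(- \frac{2641}{18}\right) = \frac{29051}{2}$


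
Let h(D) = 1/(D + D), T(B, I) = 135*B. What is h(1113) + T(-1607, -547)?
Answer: -482919569/2226 ≈ -2.1695e+5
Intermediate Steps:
h(D) = 1/(2*D)
h(1113) + T(-1607, -547) = (½)/1113 + 135*(-1607) = (½)*(1/1113) - 216945 = 1/2226 - 216945 = -482919569/2226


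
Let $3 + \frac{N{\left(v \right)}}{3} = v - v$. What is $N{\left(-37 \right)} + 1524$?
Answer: $1515$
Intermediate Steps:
$N{\left(v \right)} = -9$ ($N{\left(v \right)} = -9 + 3 \left(v - v\right) = -9 + 3 \cdot 0 = -9 + 0 = -9$)
$N{\left(-37 \right)} + 1524 = -9 + 1524 = 1515$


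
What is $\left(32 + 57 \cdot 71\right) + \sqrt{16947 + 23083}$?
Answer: $4079 + \sqrt{40030} \approx 4279.1$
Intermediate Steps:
$\left(32 + 57 \cdot 71\right) + \sqrt{16947 + 23083} = \left(32 + 4047\right) + \sqrt{40030} = 4079 + \sqrt{40030}$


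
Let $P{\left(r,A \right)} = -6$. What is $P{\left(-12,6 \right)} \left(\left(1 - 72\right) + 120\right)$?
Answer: $-294$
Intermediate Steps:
$P{\left(-12,6 \right)} \left(\left(1 - 72\right) + 120\right) = - 6 \left(\left(1 - 72\right) + 120\right) = - 6 \left(-71 + 120\right) = \left(-6\right) 49 = -294$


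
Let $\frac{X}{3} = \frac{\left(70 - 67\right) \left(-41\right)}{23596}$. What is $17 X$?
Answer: $- \frac{369}{1388} \approx -0.26585$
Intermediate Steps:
$X = - \frac{369}{23596}$ ($X = 3 \frac{\left(70 - 67\right) \left(-41\right)}{23596} = 3 \cdot 3 \left(-41\right) \frac{1}{23596} = 3 \left(\left(-123\right) \frac{1}{23596}\right) = 3 \left(- \frac{123}{23596}\right) = - \frac{369}{23596} \approx -0.015638$)
$17 X = 17 \left(- \frac{369}{23596}\right) = - \frac{369}{1388}$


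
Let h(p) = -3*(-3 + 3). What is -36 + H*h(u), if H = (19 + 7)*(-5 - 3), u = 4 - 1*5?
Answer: -36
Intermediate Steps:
u = -1 (u = 4 - 5 = -1)
h(p) = 0 (h(p) = -3*0 = 0)
H = -208 (H = 26*(-8) = -208)
-36 + H*h(u) = -36 - 208*0 = -36 + 0 = -36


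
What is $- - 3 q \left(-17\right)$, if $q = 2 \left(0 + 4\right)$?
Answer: $-408$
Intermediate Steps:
$q = 8$ ($q = 2 \cdot 4 = 8$)
$- - 3 q \left(-17\right) = - \left(-3\right) 8 \left(-17\right) = - \left(-24\right) \left(-17\right) = \left(-1\right) 408 = -408$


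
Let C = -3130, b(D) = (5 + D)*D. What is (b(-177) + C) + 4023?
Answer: 31337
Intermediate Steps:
b(D) = D*(5 + D)
(b(-177) + C) + 4023 = (-177*(5 - 177) - 3130) + 4023 = (-177*(-172) - 3130) + 4023 = (30444 - 3130) + 4023 = 27314 + 4023 = 31337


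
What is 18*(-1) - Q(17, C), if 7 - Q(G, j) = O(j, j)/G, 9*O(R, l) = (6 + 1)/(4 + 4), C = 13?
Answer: -30593/1224 ≈ -24.994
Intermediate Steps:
O(R, l) = 7/72 (O(R, l) = ((6 + 1)/(4 + 4))/9 = (7/8)/9 = (7*(⅛))/9 = (⅑)*(7/8) = 7/72)
Q(G, j) = 7 - 7/(72*G)
18*(-1) - Q(17, C) = 18*(-1) - (7 - 7/72/17) = -18 - (7 - 7/72*1/17) = -18 - (7 - 7/1224) = -18 - 1*8561/1224 = -18 - 8561/1224 = -30593/1224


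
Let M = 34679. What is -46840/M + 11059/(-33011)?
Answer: -1929750301/1144788469 ≈ -1.6857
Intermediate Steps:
-46840/M + 11059/(-33011) = -46840/34679 + 11059/(-33011) = -46840*1/34679 + 11059*(-1/33011) = -46840/34679 - 11059/33011 = -1929750301/1144788469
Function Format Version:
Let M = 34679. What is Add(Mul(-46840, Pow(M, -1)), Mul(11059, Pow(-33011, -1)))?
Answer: Rational(-1929750301, 1144788469) ≈ -1.6857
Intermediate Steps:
Add(Mul(-46840, Pow(M, -1)), Mul(11059, Pow(-33011, -1))) = Add(Mul(-46840, Pow(34679, -1)), Mul(11059, Pow(-33011, -1))) = Add(Mul(-46840, Rational(1, 34679)), Mul(11059, Rational(-1, 33011))) = Add(Rational(-46840, 34679), Rational(-11059, 33011)) = Rational(-1929750301, 1144788469)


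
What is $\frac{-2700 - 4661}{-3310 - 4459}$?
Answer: $\frac{433}{457} \approx 0.94748$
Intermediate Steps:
$\frac{-2700 - 4661}{-3310 - 4459} = - \frac{7361}{-7769} = \left(-7361\right) \left(- \frac{1}{7769}\right) = \frac{433}{457}$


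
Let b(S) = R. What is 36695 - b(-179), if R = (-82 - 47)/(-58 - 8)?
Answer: 807247/22 ≈ 36693.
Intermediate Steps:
R = 43/22 (R = -129/(-66) = -129*(-1/66) = 43/22 ≈ 1.9545)
b(S) = 43/22
36695 - b(-179) = 36695 - 1*43/22 = 36695 - 43/22 = 807247/22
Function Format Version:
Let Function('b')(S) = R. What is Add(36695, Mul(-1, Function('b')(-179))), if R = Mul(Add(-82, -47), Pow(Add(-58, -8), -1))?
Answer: Rational(807247, 22) ≈ 36693.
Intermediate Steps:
R = Rational(43, 22) (R = Mul(-129, Pow(-66, -1)) = Mul(-129, Rational(-1, 66)) = Rational(43, 22) ≈ 1.9545)
Function('b')(S) = Rational(43, 22)
Add(36695, Mul(-1, Function('b')(-179))) = Add(36695, Mul(-1, Rational(43, 22))) = Add(36695, Rational(-43, 22)) = Rational(807247, 22)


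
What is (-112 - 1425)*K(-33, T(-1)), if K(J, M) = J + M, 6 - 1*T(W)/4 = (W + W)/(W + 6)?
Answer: 56869/5 ≈ 11374.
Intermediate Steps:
T(W) = 24 - 8*W/(6 + W) (T(W) = 24 - 4*(W + W)/(W + 6) = 24 - 4*2*W/(6 + W) = 24 - 8*W/(6 + W))
(-112 - 1425)*K(-33, T(-1)) = (-112 - 1425)*(-33 + 16*(9 - 1)/(6 - 1)) = -1537*(-33 + 16*8/5) = -1537*(-33 + 16*(⅕)*8) = -1537*(-33 + 128/5) = -1537*(-37/5) = 56869/5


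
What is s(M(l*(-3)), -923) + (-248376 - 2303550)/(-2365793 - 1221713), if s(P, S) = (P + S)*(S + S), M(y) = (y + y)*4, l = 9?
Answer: 290118120865/137981 ≈ 2.1026e+6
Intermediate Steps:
M(y) = 8*y (M(y) = (2*y)*4 = 8*y)
s(P, S) = 2*S*(P + S) (s(P, S) = (P + S)*(2*S) = 2*S*(P + S))
s(M(l*(-3)), -923) + (-248376 - 2303550)/(-2365793 - 1221713) = 2*(-923)*(8*(9*(-3)) - 923) + (-248376 - 2303550)/(-2365793 - 1221713) = 2*(-923)*(8*(-27) - 923) - 2551926/(-3587506) = 2*(-923)*(-216 - 923) - 2551926*(-1/3587506) = 2*(-923)*(-1139) + 98151/137981 = 2102594 + 98151/137981 = 290118120865/137981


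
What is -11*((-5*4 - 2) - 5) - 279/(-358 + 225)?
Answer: 39780/133 ≈ 299.10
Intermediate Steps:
-11*((-5*4 - 2) - 5) - 279/(-358 + 225) = -11*((-20 - 2) - 5) - 279/(-133) = -11*(-22 - 5) - 279*(-1/133) = -11*(-27) + 279/133 = 297 + 279/133 = 39780/133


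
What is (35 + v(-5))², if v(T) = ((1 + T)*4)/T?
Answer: 36481/25 ≈ 1459.2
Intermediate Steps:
v(T) = (4 + 4*T)/T
(35 + v(-5))² = (35 + (4 + 4/(-5)))² = (35 + (4 + 4*(-⅕)))² = (35 + (4 - ⅘))² = (35 + 16/5)² = (191/5)² = 36481/25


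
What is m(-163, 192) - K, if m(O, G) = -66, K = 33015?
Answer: -33081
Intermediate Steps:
m(-163, 192) - K = -66 - 1*33015 = -66 - 33015 = -33081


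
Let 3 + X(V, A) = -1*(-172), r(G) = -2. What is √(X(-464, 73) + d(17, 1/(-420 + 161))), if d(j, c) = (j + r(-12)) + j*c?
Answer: √12338501/259 ≈ 13.562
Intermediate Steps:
d(j, c) = -2 + j + c*j (d(j, c) = (j - 2) + j*c = (-2 + j) + c*j = -2 + j + c*j)
X(V, A) = 169 (X(V, A) = -3 - 1*(-172) = -3 + 172 = 169)
√(X(-464, 73) + d(17, 1/(-420 + 161))) = √(169 + (-2 + 17 + 17/(-420 + 161))) = √(169 + (-2 + 17 + 17/(-259))) = √(169 + (-2 + 17 - 1/259*17)) = √(169 + (-2 + 17 - 17/259)) = √(169 + 3868/259) = √(47639/259) = √12338501/259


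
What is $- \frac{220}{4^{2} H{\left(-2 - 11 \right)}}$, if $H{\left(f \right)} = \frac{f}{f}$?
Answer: $- \frac{55}{4} \approx -13.75$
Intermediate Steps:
$H{\left(f \right)} = 1$
$- \frac{220}{4^{2} H{\left(-2 - 11 \right)}} = - \frac{220}{4^{2} \cdot 1} = - \frac{220}{16 \cdot 1} = - \frac{220}{16} = \left(-220\right) \frac{1}{16} = - \frac{55}{4}$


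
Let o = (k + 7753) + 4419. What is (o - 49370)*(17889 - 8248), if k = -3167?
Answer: -389158965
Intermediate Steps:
o = 9005 (o = (-3167 + 7753) + 4419 = 4586 + 4419 = 9005)
(o - 49370)*(17889 - 8248) = (9005 - 49370)*(17889 - 8248) = -40365*9641 = -389158965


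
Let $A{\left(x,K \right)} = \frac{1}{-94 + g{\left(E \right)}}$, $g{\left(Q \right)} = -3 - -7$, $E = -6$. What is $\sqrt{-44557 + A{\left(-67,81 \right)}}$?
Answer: $\frac{i \sqrt{40101310}}{30} \approx 211.09 i$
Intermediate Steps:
$g{\left(Q \right)} = 4$ ($g{\left(Q \right)} = -3 + 7 = 4$)
$A{\left(x,K \right)} = - \frac{1}{90}$ ($A{\left(x,K \right)} = \frac{1}{-94 + 4} = \frac{1}{-90} = - \frac{1}{90}$)
$\sqrt{-44557 + A{\left(-67,81 \right)}} = \sqrt{-44557 - \frac{1}{90}} = \sqrt{- \frac{4010131}{90}} = \frac{i \sqrt{40101310}}{30}$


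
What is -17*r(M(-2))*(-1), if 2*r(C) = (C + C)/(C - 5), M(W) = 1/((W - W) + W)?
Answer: 17/11 ≈ 1.5455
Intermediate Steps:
M(W) = 1/W (M(W) = 1/(0 + W) = 1/W)
r(C) = C/(-5 + C) (r(C) = ((C + C)/(C - 5))/2 = ((2*C)/(-5 + C))/2 = (2*C/(-5 + C))/2 = C/(-5 + C))
-17*r(M(-2))*(-1) = -17/((-2)*(-5 + 1/(-2)))*(-1) = -(-17)/(2*(-5 - 1/2))*(-1) = -(-17)/(2*(-11/2))*(-1) = -(-17)*(-2)/(2*11)*(-1) = -17*1/11*(-1) = -17/11*(-1) = 17/11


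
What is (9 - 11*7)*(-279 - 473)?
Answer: 51136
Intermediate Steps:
(9 - 11*7)*(-279 - 473) = (9 - 77)*(-752) = -68*(-752) = 51136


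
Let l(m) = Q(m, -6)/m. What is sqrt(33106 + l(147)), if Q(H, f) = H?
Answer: sqrt(33107) ≈ 181.95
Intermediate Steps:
l(m) = 1 (l(m) = m/m = 1)
sqrt(33106 + l(147)) = sqrt(33106 + 1) = sqrt(33107)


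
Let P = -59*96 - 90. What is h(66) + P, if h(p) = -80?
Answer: -5834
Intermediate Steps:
P = -5754 (P = -5664 - 90 = -5754)
h(66) + P = -80 - 5754 = -5834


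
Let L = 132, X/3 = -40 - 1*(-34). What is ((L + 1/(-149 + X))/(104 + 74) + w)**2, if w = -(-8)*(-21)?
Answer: 24720038205625/883635076 ≈ 27975.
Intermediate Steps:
X = -18 (X = 3*(-40 - 1*(-34)) = 3*(-40 + 34) = 3*(-6) = -18)
w = -168 (w = -1*168 = -168)
((L + 1/(-149 + X))/(104 + 74) + w)**2 = ((132 + 1/(-149 - 18))/(104 + 74) - 168)**2 = ((132 + 1/(-167))/178 - 168)**2 = ((132 - 1/167)*(1/178) - 168)**2 = ((22043/167)*(1/178) - 168)**2 = (22043/29726 - 168)**2 = (-4971925/29726)**2 = 24720038205625/883635076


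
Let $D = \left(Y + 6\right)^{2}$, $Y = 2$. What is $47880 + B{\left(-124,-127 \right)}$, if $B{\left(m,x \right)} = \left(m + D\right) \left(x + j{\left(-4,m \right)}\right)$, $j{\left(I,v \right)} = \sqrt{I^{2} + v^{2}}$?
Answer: $55500 - 240 \sqrt{962} \approx 48056.0$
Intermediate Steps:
$D = 64$ ($D = \left(2 + 6\right)^{2} = 8^{2} = 64$)
$B{\left(m,x \right)} = \left(64 + m\right) \left(x + \sqrt{16 + m^{2}}\right)$ ($B{\left(m,x \right)} = \left(m + 64\right) \left(x + \sqrt{\left(-4\right)^{2} + m^{2}}\right) = \left(64 + m\right) \left(x + \sqrt{16 + m^{2}}\right)$)
$47880 + B{\left(-124,-127 \right)} = 47880 + \left(64 \left(-127\right) + 64 \sqrt{16 + \left(-124\right)^{2}} - -15748 - 124 \sqrt{16 + \left(-124\right)^{2}}\right) = 47880 + \left(-8128 + 64 \sqrt{16 + 15376} + 15748 - 124 \sqrt{16 + 15376}\right) = 47880 + \left(-8128 + 64 \sqrt{15392} + 15748 - 124 \sqrt{15392}\right) = 47880 + \left(-8128 + 64 \cdot 4 \sqrt{962} + 15748 - 124 \cdot 4 \sqrt{962}\right) = 47880 + \left(-8128 + 256 \sqrt{962} + 15748 - 496 \sqrt{962}\right) = 47880 + \left(7620 - 240 \sqrt{962}\right) = 55500 - 240 \sqrt{962}$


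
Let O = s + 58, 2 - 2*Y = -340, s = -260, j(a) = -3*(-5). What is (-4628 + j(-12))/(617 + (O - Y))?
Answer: -4613/244 ≈ -18.906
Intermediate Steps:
j(a) = 15
Y = 171 (Y = 1 - ½*(-340) = 1 + 170 = 171)
O = -202 (O = -260 + 58 = -202)
(-4628 + j(-12))/(617 + (O - Y)) = (-4628 + 15)/(617 + (-202 - 1*171)) = -4613/(617 + (-202 - 171)) = -4613/(617 - 373) = -4613/244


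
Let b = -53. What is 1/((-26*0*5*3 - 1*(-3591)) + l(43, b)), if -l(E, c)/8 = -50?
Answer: 1/3991 ≈ 0.00025056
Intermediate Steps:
l(E, c) = 400 (l(E, c) = -8*(-50) = 400)
1/((-26*0*5*3 - 1*(-3591)) + l(43, b)) = 1/((-26*0*5*3 - 1*(-3591)) + 400) = 1/((-0*3 + 3591) + 400) = 1/((-26*0 + 3591) + 400) = 1/((0 + 3591) + 400) = 1/(3591 + 400) = 1/3991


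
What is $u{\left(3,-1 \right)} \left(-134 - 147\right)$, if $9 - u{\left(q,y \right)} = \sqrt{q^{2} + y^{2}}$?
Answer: $-2529 + 281 \sqrt{10} \approx -1640.4$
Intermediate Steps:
$u{\left(q,y \right)} = 9 - \sqrt{q^{2} + y^{2}}$
$u{\left(3,-1 \right)} \left(-134 - 147\right) = \left(9 - \sqrt{3^{2} + \left(-1\right)^{2}}\right) \left(-134 - 147\right) = \left(9 - \sqrt{9 + 1}\right) \left(-281\right) = \left(9 - \sqrt{10}\right) \left(-281\right) = -2529 + 281 \sqrt{10}$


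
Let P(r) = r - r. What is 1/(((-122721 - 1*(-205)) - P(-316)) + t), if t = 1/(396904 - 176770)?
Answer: -220134/26969937143 ≈ -8.1622e-6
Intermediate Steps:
P(r) = 0
t = 1/220134 ≈ 4.5427e-6
1/(((-122721 - 1*(-205)) - P(-316)) + t) = 1/(((-122721 - 1*(-205)) - 1*0) + 1/220134) = 1/(((-122721 + 205) + 0) + 1/220134) = 1/((-122516 + 0) + 1/220134) = 1/(-122516 + 1/220134) = 1/(-26969937143/220134) = -220134/26969937143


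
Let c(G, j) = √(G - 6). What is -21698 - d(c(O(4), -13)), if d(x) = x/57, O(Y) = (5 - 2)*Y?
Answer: -21698 - √6/57 ≈ -21698.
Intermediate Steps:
O(Y) = 3*Y
c(G, j) = √(-6 + G)
d(x) = x/57 (d(x) = x*(1/57) = x/57)
-21698 - d(c(O(4), -13)) = -21698 - √(-6 + 3*4)/57 = -21698 - √(-6 + 12)/57 = -21698 - √6/57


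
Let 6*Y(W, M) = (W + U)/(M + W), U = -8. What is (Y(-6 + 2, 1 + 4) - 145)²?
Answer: 21609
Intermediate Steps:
Y(W, M) = (-8 + W)/(6*(M + W)) (Y(W, M) = ((W - 8)/(M + W))/6 = ((-8 + W)/(M + W))/6 = (-8 + W)/(6*(M + W)))
(Y(-6 + 2, 1 + 4) - 145)² = ((-8 + (-6 + 2))/(6*((1 + 4) + (-6 + 2))) - 145)² = ((-8 - 4)/(6*(5 - 4)) - 145)² = ((⅙)*(-12)/1 - 145)² = ((⅙)*1*(-12) - 145)² = (-2 - 145)² = (-147)² = 21609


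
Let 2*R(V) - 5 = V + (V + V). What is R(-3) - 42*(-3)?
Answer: 124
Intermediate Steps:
R(V) = 5/2 + 3*V/2 (R(V) = 5/2 + (V + (V + V))/2 = 5/2 + (V + 2*V)/2 = 5/2 + (3*V)/2 = 5/2 + 3*V/2)
R(-3) - 42*(-3) = (5/2 + (3/2)*(-3)) - 42*(-3) = (5/2 - 9/2) + 126 = -2 + 126 = 124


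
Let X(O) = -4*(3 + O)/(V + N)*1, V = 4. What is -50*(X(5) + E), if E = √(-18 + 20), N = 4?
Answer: 200 - 50*√2 ≈ 129.29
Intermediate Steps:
E = √2 ≈ 1.4142
X(O) = -3/2 - O/2 (X(O) = -4*(3 + O)/(4 + 4)*1 = -4*(3 + O)/8*1 = -4*(3/8 + O/8)*1 = (-3/2 - O/2)*1 = -3/2 - O/2)
-50*(X(5) + E) = -50*((-3/2 - ½*5) + √2) = -50*((-3/2 - 5/2) + √2) = -50*(-4 + √2) = 200 - 50*√2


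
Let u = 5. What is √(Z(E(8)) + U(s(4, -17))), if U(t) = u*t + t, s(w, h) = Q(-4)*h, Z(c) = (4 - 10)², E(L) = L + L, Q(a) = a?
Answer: 2*√111 ≈ 21.071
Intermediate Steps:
E(L) = 2*L
Z(c) = 36 (Z(c) = (-6)² = 36)
s(w, h) = -4*h
U(t) = 6*t (U(t) = 5*t + t = 6*t)
√(Z(E(8)) + U(s(4, -17))) = √(36 + 6*(-4*(-17))) = √(36 + 6*68) = √(36 + 408) = √444 = 2*√111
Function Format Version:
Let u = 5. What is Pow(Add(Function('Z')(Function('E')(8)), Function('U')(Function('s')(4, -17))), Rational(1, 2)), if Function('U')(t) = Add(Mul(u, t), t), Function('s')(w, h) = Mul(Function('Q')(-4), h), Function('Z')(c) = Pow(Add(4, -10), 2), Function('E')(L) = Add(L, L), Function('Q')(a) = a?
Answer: Mul(2, Pow(111, Rational(1, 2))) ≈ 21.071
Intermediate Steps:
Function('E')(L) = Mul(2, L)
Function('Z')(c) = 36 (Function('Z')(c) = Pow(-6, 2) = 36)
Function('s')(w, h) = Mul(-4, h)
Function('U')(t) = Mul(6, t) (Function('U')(t) = Add(Mul(5, t), t) = Mul(6, t))
Pow(Add(Function('Z')(Function('E')(8)), Function('U')(Function('s')(4, -17))), Rational(1, 2)) = Pow(Add(36, Mul(6, Mul(-4, -17))), Rational(1, 2)) = Pow(Add(36, Mul(6, 68)), Rational(1, 2)) = Pow(Add(36, 408), Rational(1, 2)) = Pow(444, Rational(1, 2)) = Mul(2, Pow(111, Rational(1, 2)))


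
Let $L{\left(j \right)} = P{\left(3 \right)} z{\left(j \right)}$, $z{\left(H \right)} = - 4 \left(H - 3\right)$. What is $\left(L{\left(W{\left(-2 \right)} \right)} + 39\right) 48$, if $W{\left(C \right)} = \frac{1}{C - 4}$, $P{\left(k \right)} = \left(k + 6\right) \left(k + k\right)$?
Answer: $34704$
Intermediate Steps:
$z{\left(H \right)} = 12 - 4 H$ ($z{\left(H \right)} = - 4 \left(-3 + H\right) = 12 - 4 H$)
$P{\left(k \right)} = 2 k \left(6 + k\right)$ ($P{\left(k \right)} = \left(6 + k\right) 2 k = 2 k \left(6 + k\right)$)
$W{\left(C \right)} = \frac{1}{-4 + C}$
$L{\left(j \right)} = 648 - 216 j$ ($L{\left(j \right)} = 2 \cdot 3 \left(6 + 3\right) \left(12 - 4 j\right) = 2 \cdot 3 \cdot 9 \left(12 - 4 j\right) = 54 \left(12 - 4 j\right) = 648 - 216 j$)
$\left(L{\left(W{\left(-2 \right)} \right)} + 39\right) 48 = \left(\left(648 - \frac{216}{-4 - 2}\right) + 39\right) 48 = \left(\left(648 - \frac{216}{-6}\right) + 39\right) 48 = \left(\left(648 - -36\right) + 39\right) 48 = \left(\left(648 + 36\right) + 39\right) 48 = \left(684 + 39\right) 48 = 723 \cdot 48 = 34704$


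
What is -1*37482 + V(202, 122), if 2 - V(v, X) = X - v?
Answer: -37400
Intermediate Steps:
V(v, X) = 2 + v - X (V(v, X) = 2 - (X - v) = 2 + (v - X) = 2 + v - X)
-1*37482 + V(202, 122) = -1*37482 + (2 + 202 - 1*122) = -37482 + (2 + 202 - 122) = -37482 + 82 = -37400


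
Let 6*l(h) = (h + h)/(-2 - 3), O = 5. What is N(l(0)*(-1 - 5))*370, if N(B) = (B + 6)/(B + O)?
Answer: 444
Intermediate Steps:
l(h) = -h/15 (l(h) = ((h + h)/(-2 - 3))/6 = ((2*h)/(-5))/6 = ((2*h)*(-⅕))/6 = (-2*h/5)/6 = -h/15)
N(B) = (6 + B)/(5 + B) (N(B) = (B + 6)/(B + 5) = (6 + B)/(5 + B))
N(l(0)*(-1 - 5))*370 = ((6 + (-1/15*0)*(-1 - 5))/(5 + (-1/15*0)*(-1 - 5)))*370 = ((6 + 0*(-6))/(5 + 0*(-6)))*370 = ((6 + 0)/(5 + 0))*370 = (6/5)*370 = 444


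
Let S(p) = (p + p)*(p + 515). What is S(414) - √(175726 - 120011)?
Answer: 769212 - √55715 ≈ 7.6898e+5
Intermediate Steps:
S(p) = 2*p*(515 + p) (S(p) = (2*p)*(515 + p) = 2*p*(515 + p))
S(414) - √(175726 - 120011) = 2*414*(515 + 414) - √(175726 - 120011) = 2*414*929 - √55715 = 769212 - √55715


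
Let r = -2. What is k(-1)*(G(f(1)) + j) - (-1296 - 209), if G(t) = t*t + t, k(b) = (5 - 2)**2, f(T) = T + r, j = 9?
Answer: 1586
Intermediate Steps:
f(T) = -2 + T (f(T) = T - 2 = -2 + T)
k(b) = 9 (k(b) = 3**2 = 9)
G(t) = t + t**2 (G(t) = t**2 + t = t + t**2)
k(-1)*(G(f(1)) + j) - (-1296 - 209) = 9*((-2 + 1)*(1 + (-2 + 1)) + 9) - (-1296 - 209) = 9*(-(1 - 1) + 9) - 1*(-1505) = 9*(-1*0 + 9) + 1505 = 9*(0 + 9) + 1505 = 9*9 + 1505 = 81 + 1505 = 1586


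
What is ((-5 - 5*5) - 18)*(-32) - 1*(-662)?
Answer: 2198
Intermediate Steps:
((-5 - 5*5) - 18)*(-32) - 1*(-662) = ((-5 - 25) - 18)*(-32) + 662 = (-30 - 18)*(-32) + 662 = -48*(-32) + 662 = 1536 + 662 = 2198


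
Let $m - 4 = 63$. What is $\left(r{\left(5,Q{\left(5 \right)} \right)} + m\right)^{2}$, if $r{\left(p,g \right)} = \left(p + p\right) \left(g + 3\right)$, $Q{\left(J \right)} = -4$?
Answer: $3249$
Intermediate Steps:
$m = 67$ ($m = 4 + 63 = 67$)
$r{\left(p,g \right)} = 2 p \left(3 + g\right)$
$\left(r{\left(5,Q{\left(5 \right)} \right)} + m\right)^{2} = \left(2 \cdot 5 \left(3 - 4\right) + 67\right)^{2} = \left(2 \cdot 5 \left(-1\right) + 67\right)^{2} = \left(-10 + 67\right)^{2} = 57^{2} = 3249$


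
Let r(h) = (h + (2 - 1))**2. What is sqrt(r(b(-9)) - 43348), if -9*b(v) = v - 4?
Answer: 4*I*sqrt(219419)/9 ≈ 208.19*I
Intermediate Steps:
b(v) = 4/9 - v/9 (b(v) = -(v - 4)/9 = -(-4 + v)/9 = 4/9 - v/9)
r(h) = (1 + h)**2 (r(h) = (h + 1)**2 = (1 + h)**2)
sqrt(r(b(-9)) - 43348) = sqrt((1 + (4/9 - 1/9*(-9)))**2 - 43348) = sqrt((1 + (4/9 + 1))**2 - 43348) = sqrt((1 + 13/9)**2 - 43348) = sqrt((22/9)**2 - 43348) = sqrt(484/81 - 43348) = sqrt(-3510704/81) = 4*I*sqrt(219419)/9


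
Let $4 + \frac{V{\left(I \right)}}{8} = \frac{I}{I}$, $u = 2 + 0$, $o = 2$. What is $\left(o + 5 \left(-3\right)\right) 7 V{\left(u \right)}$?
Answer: $2184$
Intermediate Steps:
$u = 2$
$V{\left(I \right)} = -24$ ($V{\left(I \right)} = -32 + 8 \frac{I}{I} = -32 + 8 \cdot 1 = -32 + 8 = -24$)
$\left(o + 5 \left(-3\right)\right) 7 V{\left(u \right)} = \left(2 + 5 \left(-3\right)\right) 7 \left(-24\right) = \left(2 - 15\right) 7 \left(-24\right) = \left(-13\right) 7 \left(-24\right) = \left(-91\right) \left(-24\right) = 2184$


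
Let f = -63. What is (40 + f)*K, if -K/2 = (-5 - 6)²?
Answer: 5566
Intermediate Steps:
K = -242 (K = -2*(-5 - 6)² = -2*(-11)² = -2*121 = -242)
(40 + f)*K = (40 - 63)*(-242) = -23*(-242) = 5566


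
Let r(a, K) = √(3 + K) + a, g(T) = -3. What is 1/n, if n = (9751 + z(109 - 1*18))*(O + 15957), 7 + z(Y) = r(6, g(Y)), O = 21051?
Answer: 1/360828000 ≈ 2.7714e-9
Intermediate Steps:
r(a, K) = a + √(3 + K)
z(Y) = -1 (z(Y) = -7 + (6 + √(3 - 3)) = -7 + (6 + √0) = -7 + (6 + 0) = -7 + 6 = -1)
n = 360828000 (n = (9751 - 1)*(21051 + 15957) = 9750*37008 = 360828000)
1/n = 1/360828000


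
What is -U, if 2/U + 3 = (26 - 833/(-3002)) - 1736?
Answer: 6004/5141593 ≈ 0.0011677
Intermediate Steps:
U = -6004/5141593 (U = 2/(-3 + ((26 - 833/(-3002)) - 1736)) = 2/(-3 + ((26 - 833*(-1/3002)) - 1736)) = 2/(-3 + ((26 + 833/3002) - 1736)) = 2/(-3 + (78885/3002 - 1736)) = 2/(-3 - 5132587/3002) = 2/(-5141593/3002) = 2*(-3002/5141593) = -6004/5141593 ≈ -0.0011677)
-U = -1*(-6004/5141593) = 6004/5141593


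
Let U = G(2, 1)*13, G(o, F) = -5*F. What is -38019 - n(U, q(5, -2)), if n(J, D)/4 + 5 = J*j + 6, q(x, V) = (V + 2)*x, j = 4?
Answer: -36983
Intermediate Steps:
q(x, V) = x*(2 + V) (q(x, V) = (2 + V)*x = x*(2 + V))
U = -65 (U = -5*1*13 = -5*13 = -65)
n(J, D) = 4 + 16*J (n(J, D) = -20 + 4*(J*4 + 6) = -20 + 4*(4*J + 6) = -20 + 4*(6 + 4*J) = -20 + (24 + 16*J) = 4 + 16*J)
-38019 - n(U, q(5, -2)) = -38019 - (4 + 16*(-65)) = -38019 - (4 - 1040) = -38019 - 1*(-1036) = -38019 + 1036 = -36983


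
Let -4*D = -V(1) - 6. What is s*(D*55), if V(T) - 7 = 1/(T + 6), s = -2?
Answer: -2530/7 ≈ -361.43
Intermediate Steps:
V(T) = 7 + 1/(6 + T) (V(T) = 7 + 1/(T + 6) = 7 + 1/(6 + T))
D = 23/7 (D = -(-(43 + 7*1)/(6 + 1) - 6)/4 = -(-(43 + 7)/7 - 6)/4 = -(-50/7 - 6)/4 = -¼*(-92/7) = 23/7 ≈ 3.2857)
s*(D*55) = -46*55/7 = -2*1265/7 = -2530/7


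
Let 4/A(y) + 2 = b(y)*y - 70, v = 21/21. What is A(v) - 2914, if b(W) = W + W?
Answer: -101992/35 ≈ -2914.1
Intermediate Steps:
b(W) = 2*W
v = 1 (v = 21*(1/21) = 1)
A(y) = 4/(-72 + 2*y**2) (A(y) = 4/(-2 + ((2*y)*y - 70)) = 4/(-2 + (2*y**2 - 70)) = 4/(-2 + (-70 + 2*y**2)) = 4/(-72 + 2*y**2))
A(v) - 2914 = 2/(-36 + 1**2) - 2914 = 2/(-36 + 1) - 2914 = 2/(-35) - 2914 = 2*(-1/35) - 2914 = -2/35 - 2914 = -101992/35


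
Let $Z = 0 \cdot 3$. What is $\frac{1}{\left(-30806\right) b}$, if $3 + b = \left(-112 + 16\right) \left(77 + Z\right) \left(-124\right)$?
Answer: $- \frac{1}{28236933630} \approx -3.5415 \cdot 10^{-11}$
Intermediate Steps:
$Z = 0$
$b = 916605$ ($b = -3 + \left(-112 + 16\right) \left(77 + 0\right) \left(-124\right) = -3 + \left(-96\right) 77 \left(-124\right) = -3 - -916608 = -3 + 916608 = 916605$)
$\frac{1}{\left(-30806\right) b} = \frac{1}{\left(-30806\right) 916605} = \left(- \frac{1}{30806}\right) \frac{1}{916605} = - \frac{1}{28236933630}$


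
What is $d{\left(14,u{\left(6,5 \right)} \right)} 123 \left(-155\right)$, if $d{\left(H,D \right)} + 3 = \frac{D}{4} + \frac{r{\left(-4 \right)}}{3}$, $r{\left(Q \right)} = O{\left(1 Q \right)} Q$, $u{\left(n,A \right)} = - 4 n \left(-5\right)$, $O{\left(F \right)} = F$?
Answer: $-616435$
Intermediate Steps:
$u{\left(n,A \right)} = 20 n$
$r{\left(Q \right)} = Q^{2}$ ($r{\left(Q \right)} = 1 Q Q = Q Q = Q^{2}$)
$d{\left(H,D \right)} = \frac{7}{3} + \frac{D}{4}$ ($d{\left(H,D \right)} = -3 + \left(\frac{D}{4} + \frac{\left(-4\right)^{2}}{3}\right) = -3 + \left(D \frac{1}{4} + 16 \cdot \frac{1}{3}\right) = -3 + \left(\frac{D}{4} + \frac{16}{3}\right) = -3 + \left(\frac{16}{3} + \frac{D}{4}\right) = \frac{7}{3} + \frac{D}{4}$)
$d{\left(14,u{\left(6,5 \right)} \right)} 123 \left(-155\right) = \left(\frac{7}{3} + \frac{20 \cdot 6}{4}\right) 123 \left(-155\right) = \left(\frac{7}{3} + \frac{1}{4} \cdot 120\right) 123 \left(-155\right) = \left(\frac{7}{3} + 30\right) 123 \left(-155\right) = \frac{97}{3} \cdot 123 \left(-155\right) = 3977 \left(-155\right) = -616435$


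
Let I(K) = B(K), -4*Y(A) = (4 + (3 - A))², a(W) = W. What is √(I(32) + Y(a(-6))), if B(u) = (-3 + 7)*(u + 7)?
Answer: √455/2 ≈ 10.665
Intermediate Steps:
B(u) = 28 + 4*u (B(u) = 4*(7 + u) = 28 + 4*u)
Y(A) = -(7 - A)²/4 (Y(A) = -(4 + (3 - A))²/4 = -(7 - A)²/4)
I(K) = 28 + 4*K
√(I(32) + Y(a(-6))) = √((28 + 4*32) - (-7 - 6)²/4) = √((28 + 128) - ¼*(-13)²) = √(156 - ¼*169) = √(156 - 169/4) = √(455/4) = √455/2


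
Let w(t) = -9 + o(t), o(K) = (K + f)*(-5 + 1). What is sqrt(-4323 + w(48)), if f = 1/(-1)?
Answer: 2*I*sqrt(1130) ≈ 67.231*I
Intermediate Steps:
f = -1
o(K) = 4 - 4*K (o(K) = (K - 1)*(-5 + 1) = (-1 + K)*(-4) = 4 - 4*K)
w(t) = -5 - 4*t (w(t) = -9 + (4 - 4*t) = -5 - 4*t)
sqrt(-4323 + w(48)) = sqrt(-4323 + (-5 - 4*48)) = sqrt(-4323 + (-5 - 192)) = sqrt(-4323 - 197) = sqrt(-4520) = 2*I*sqrt(1130)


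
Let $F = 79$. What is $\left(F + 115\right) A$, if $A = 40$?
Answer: $7760$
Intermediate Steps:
$\left(F + 115\right) A = \left(79 + 115\right) 40 = 194 \cdot 40 = 7760$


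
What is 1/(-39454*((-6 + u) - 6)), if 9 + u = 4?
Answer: 1/670718 ≈ 1.4909e-6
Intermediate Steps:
u = -5 (u = -9 + 4 = -5)
1/(-39454*((-6 + u) - 6)) = 1/(-39454*((-6 - 5) - 6)) = 1/(-39454*(-11 - 6)) = 1/(-39454*(-17)) = 1/670718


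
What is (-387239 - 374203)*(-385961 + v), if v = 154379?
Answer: 176336261244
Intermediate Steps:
(-387239 - 374203)*(-385961 + v) = (-387239 - 374203)*(-385961 + 154379) = -761442*(-231582) = 176336261244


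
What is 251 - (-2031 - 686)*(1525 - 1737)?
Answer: -575753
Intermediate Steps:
251 - (-2031 - 686)*(1525 - 1737) = 251 - (-2717)*(-212) = 251 - 1*576004 = 251 - 576004 = -575753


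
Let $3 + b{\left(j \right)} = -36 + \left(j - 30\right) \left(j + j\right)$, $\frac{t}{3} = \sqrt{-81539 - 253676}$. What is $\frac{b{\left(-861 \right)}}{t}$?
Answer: $- \frac{511421 i \sqrt{335215}}{335215} \approx - 883.32 i$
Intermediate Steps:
$t = 3 i \sqrt{335215}$ ($t = 3 \sqrt{-81539 - 253676} = 3 \sqrt{-335215} = 3 i \sqrt{335215} \approx 1736.9 i$)
$b{\left(j \right)} = -39 + 2 j \left(-30 + j\right)$ ($b{\left(j \right)} = -3 + \left(-36 + \left(j - 30\right) \left(j + j\right)\right) = -3 + \left(-36 + \left(-30 + j\right) 2 j\right) = -3 + \left(-36 + 2 j \left(-30 + j\right)\right) = -39 + 2 j \left(-30 + j\right)$)
$\frac{b{\left(-861 \right)}}{t} = \frac{-39 - -51660 + 2 \left(-861\right)^{2}}{3 i \sqrt{335215}} = \left(-39 + 51660 + 2 \cdot 741321\right) \left(- \frac{i \sqrt{335215}}{1005645}\right) = \left(-39 + 51660 + 1482642\right) \left(- \frac{i \sqrt{335215}}{1005645}\right) = 1534263 \left(- \frac{i \sqrt{335215}}{1005645}\right) = - \frac{511421 i \sqrt{335215}}{335215}$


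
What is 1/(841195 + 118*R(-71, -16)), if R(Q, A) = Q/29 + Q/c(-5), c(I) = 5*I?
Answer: 725/609899887 ≈ 1.1887e-6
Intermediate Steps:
R(Q, A) = -4*Q/725 (R(Q, A) = Q/29 + Q/((5*(-5))) = Q*(1/29) + Q/(-25) = Q/29 + Q*(-1/25) = Q/29 - Q/25 = -4*Q/725)
1/(841195 + 118*R(-71, -16)) = 1/(841195 + 118*(-4/725*(-71))) = 1/(841195 + 118*(284/725)) = 1/(841195 + 33512/725) = 1/(609899887/725) = 725/609899887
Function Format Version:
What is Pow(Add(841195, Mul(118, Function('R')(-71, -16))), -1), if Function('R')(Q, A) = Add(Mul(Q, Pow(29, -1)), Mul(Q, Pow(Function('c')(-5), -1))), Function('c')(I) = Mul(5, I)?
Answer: Rational(725, 609899887) ≈ 1.1887e-6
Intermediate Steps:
Function('R')(Q, A) = Mul(Rational(-4, 725), Q) (Function('R')(Q, A) = Add(Mul(Q, Pow(29, -1)), Mul(Q, Pow(Mul(5, -5), -1))) = Add(Mul(Q, Rational(1, 29)), Mul(Q, Pow(-25, -1))) = Add(Mul(Rational(1, 29), Q), Mul(Q, Rational(-1, 25))) = Add(Mul(Rational(1, 29), Q), Mul(Rational(-1, 25), Q)) = Mul(Rational(-4, 725), Q))
Pow(Add(841195, Mul(118, Function('R')(-71, -16))), -1) = Pow(Add(841195, Mul(118, Mul(Rational(-4, 725), -71))), -1) = Pow(Add(841195, Mul(118, Rational(284, 725))), -1) = Pow(Add(841195, Rational(33512, 725)), -1) = Pow(Rational(609899887, 725), -1) = Rational(725, 609899887)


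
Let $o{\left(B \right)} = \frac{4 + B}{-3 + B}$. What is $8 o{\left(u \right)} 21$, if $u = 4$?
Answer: $1344$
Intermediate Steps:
$o{\left(B \right)} = \frac{4 + B}{-3 + B}$
$8 o{\left(u \right)} 21 = 8 \frac{4 + 4}{-3 + 4} \cdot 21 = 8 \cdot 1^{-1} \cdot 8 \cdot 21 = 8 \cdot 1 \cdot 8 \cdot 21 = 8 \cdot 8 \cdot 21 = 64 \cdot 21 = 1344$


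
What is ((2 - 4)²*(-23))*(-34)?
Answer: 3128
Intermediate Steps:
((2 - 4)²*(-23))*(-34) = ((-2)²*(-23))*(-34) = (4*(-23))*(-34) = -92*(-34) = 3128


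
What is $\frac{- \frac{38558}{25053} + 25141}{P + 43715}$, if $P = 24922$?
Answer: $\frac{629818915}{1719562761} \approx 0.36627$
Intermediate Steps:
$\frac{- \frac{38558}{25053} + 25141}{P + 43715} = \frac{- \frac{38558}{25053} + 25141}{24922 + 43715} = \frac{\left(-38558\right) \frac{1}{25053} + 25141}{68637} = \left(- \frac{38558}{25053} + 25141\right) \frac{1}{68637} = \frac{629818915}{25053} \cdot \frac{1}{68637} = \frac{629818915}{1719562761}$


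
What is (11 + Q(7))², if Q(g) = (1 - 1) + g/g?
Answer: 144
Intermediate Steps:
Q(g) = 1 (Q(g) = 0 + 1 = 1)
(11 + Q(7))² = (11 + 1)² = 12² = 144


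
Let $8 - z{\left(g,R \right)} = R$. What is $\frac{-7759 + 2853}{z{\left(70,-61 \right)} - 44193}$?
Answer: $\frac{2453}{22062} \approx 0.11119$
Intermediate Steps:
$z{\left(g,R \right)} = 8 - R$
$\frac{-7759 + 2853}{z{\left(70,-61 \right)} - 44193} = \frac{-7759 + 2853}{\left(8 - -61\right) - 44193} = - \frac{4906}{\left(8 + 61\right) - 44193} = - \frac{4906}{69 - 44193} = - \frac{4906}{-44124} = \left(-4906\right) \left(- \frac{1}{44124}\right) = \frac{2453}{22062}$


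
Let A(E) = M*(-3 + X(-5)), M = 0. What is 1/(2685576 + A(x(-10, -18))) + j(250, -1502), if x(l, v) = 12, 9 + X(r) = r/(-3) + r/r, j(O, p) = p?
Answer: -4033735151/2685576 ≈ -1502.0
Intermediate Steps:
X(r) = -8 - r/3 (X(r) = -9 + (r/(-3) + r/r) = -9 + (r*(-1/3) + 1) = -9 + (-r/3 + 1) = -9 + (1 - r/3) = -8 - r/3)
A(E) = 0 (A(E) = 0*(-3 + (-8 - 1/3*(-5))) = 0*(-3 + (-8 + 5/3)) = 0*(-3 - 19/3) = 0*(-28/3) = 0)
1/(2685576 + A(x(-10, -18))) + j(250, -1502) = 1/(2685576 + 0) - 1502 = 1/2685576 - 1502 = -4033735151/2685576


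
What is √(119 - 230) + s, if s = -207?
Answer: -207 + I*√111 ≈ -207.0 + 10.536*I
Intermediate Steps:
√(119 - 230) + s = √(119 - 230) - 207 = √(-111) - 207 = I*√111 - 207 = -207 + I*√111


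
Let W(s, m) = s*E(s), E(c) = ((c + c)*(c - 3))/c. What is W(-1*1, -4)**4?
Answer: 4096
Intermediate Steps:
E(c) = -6 + 2*c (E(c) = ((2*c)*(-3 + c))/c = (2*c*(-3 + c))/c = -6 + 2*c)
W(s, m) = s*(-6 + 2*s)
W(-1*1, -4)**4 = (2*(-1*1)*(-3 - 1*1))**4 = (2*(-1)*(-3 - 1))**4 = (2*(-1)*(-4))**4 = 8**4 = 4096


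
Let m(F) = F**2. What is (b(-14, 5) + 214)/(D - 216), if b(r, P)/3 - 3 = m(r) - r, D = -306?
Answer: -853/522 ≈ -1.6341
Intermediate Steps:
b(r, P) = 9 - 3*r + 3*r**2 (b(r, P) = 9 + 3*(r**2 - r) = 9 + (-3*r + 3*r**2) = 9 - 3*r + 3*r**2)
(b(-14, 5) + 214)/(D - 216) = ((9 - 3*(-14) + 3*(-14)**2) + 214)/(-306 - 216) = ((9 + 42 + 3*196) + 214)/(-522) = ((9 + 42 + 588) + 214)*(-1/522) = (639 + 214)*(-1/522) = 853*(-1/522) = -853/522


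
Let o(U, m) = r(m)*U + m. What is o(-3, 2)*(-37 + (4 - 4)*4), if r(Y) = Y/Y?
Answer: 37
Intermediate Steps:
r(Y) = 1
o(U, m) = U + m (o(U, m) = 1*U + m = U + m)
o(-3, 2)*(-37 + (4 - 4)*4) = (-3 + 2)*(-37 + (4 - 4)*4) = -(-37 + 0*4) = -(-37 + 0) = -1*(-37) = 37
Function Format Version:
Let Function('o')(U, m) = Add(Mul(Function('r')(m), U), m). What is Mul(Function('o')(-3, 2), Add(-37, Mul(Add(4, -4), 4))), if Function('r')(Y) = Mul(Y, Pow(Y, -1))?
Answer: 37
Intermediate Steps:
Function('r')(Y) = 1
Function('o')(U, m) = Add(U, m) (Function('o')(U, m) = Add(Mul(1, U), m) = Add(U, m))
Mul(Function('o')(-3, 2), Add(-37, Mul(Add(4, -4), 4))) = Mul(Add(-3, 2), Add(-37, Mul(Add(4, -4), 4))) = Mul(-1, Add(-37, Mul(0, 4))) = Mul(-1, Add(-37, 0)) = Mul(-1, -37) = 37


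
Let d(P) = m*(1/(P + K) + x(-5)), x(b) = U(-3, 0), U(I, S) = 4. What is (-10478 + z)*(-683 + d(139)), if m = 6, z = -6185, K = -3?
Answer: 746652367/68 ≈ 1.0980e+7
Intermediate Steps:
x(b) = 4
d(P) = 24 + 6/(-3 + P) (d(P) = 6*(1/(P - 3) + 4) = 6*(1/(-3 + P) + 4) = 6*(4 + 1/(-3 + P)) = 24 + 6/(-3 + P))
(-10478 + z)*(-683 + d(139)) = (-10478 - 6185)*(-683 + 6*(-11 + 4*139)/(-3 + 139)) = -16663*(-683 + 6*(-11 + 556)/136) = -16663*(-683 + 6*(1/136)*545) = -16663*(-683 + 1635/68) = -16663*(-44809/68) = 746652367/68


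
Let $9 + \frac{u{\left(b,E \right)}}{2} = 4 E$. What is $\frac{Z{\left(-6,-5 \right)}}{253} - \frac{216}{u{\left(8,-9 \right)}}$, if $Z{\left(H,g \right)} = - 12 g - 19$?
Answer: $\frac{3241}{1265} \approx 2.5621$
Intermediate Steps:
$u{\left(b,E \right)} = -18 + 8 E$ ($u{\left(b,E \right)} = -18 + 2 \cdot 4 E = -18 + 8 E$)
$Z{\left(H,g \right)} = -19 - 12 g$
$\frac{Z{\left(-6,-5 \right)}}{253} - \frac{216}{u{\left(8,-9 \right)}} = \frac{-19 - -60}{253} - \frac{216}{-18 + 8 \left(-9\right)} = \left(-19 + 60\right) \frac{1}{253} - \frac{216}{-18 - 72} = 41 \cdot \frac{1}{253} - \frac{216}{-90} = \frac{41}{253} - - \frac{12}{5} = \frac{41}{253} + \frac{12}{5} = \frac{3241}{1265}$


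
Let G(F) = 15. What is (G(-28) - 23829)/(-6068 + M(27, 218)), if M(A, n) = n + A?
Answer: 2646/647 ≈ 4.0896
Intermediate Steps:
M(A, n) = A + n
(G(-28) - 23829)/(-6068 + M(27, 218)) = (15 - 23829)/(-6068 + (27 + 218)) = -23814/(-6068 + 245) = -23814/(-5823) = -23814*(-1/5823) = 2646/647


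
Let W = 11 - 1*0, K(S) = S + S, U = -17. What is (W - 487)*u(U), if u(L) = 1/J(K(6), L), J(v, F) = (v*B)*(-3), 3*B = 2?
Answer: 119/6 ≈ 19.833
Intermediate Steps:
B = 2/3 (B = (1/3)*2 = 2/3 ≈ 0.66667)
K(S) = 2*S
J(v, F) = -2*v (J(v, F) = (v*(2/3))*(-3) = (2*v/3)*(-3) = -2*v)
u(L) = -1/24 (u(L) = 1/(-4*6) = 1/(-2*12) = 1/(-24) = -1/24)
W = 11 (W = 11 + 0 = 11)
(W - 487)*u(U) = (11 - 487)*(-1/24) = -476*(-1/24) = 119/6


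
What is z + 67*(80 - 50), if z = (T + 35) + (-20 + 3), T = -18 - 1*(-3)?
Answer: 2013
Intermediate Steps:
T = -15 (T = -18 + 3 = -15)
z = 3 (z = (-15 + 35) + (-20 + 3) = 20 - 17 = 3)
z + 67*(80 - 50) = 3 + 67*(80 - 50) = 3 + 67*30 = 3 + 2010 = 2013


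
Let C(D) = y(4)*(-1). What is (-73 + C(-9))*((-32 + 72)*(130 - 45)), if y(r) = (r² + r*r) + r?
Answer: -370600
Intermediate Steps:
y(r) = r + 2*r² (y(r) = (r² + r²) + r = 2*r² + r = r + 2*r²)
C(D) = -36 (C(D) = (4*(1 + 2*4))*(-1) = (4*(1 + 8))*(-1) = (4*9)*(-1) = 36*(-1) = -36)
(-73 + C(-9))*((-32 + 72)*(130 - 45)) = (-73 - 36)*((-32 + 72)*(130 - 45)) = -4360*85 = -109*3400 = -370600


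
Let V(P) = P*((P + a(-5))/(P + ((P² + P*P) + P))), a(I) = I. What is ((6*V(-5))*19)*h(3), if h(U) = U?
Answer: 855/2 ≈ 427.50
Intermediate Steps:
V(P) = P*(-5 + P)/(2*P + 2*P²) (V(P) = P*((P - 5)/(P + ((P² + P*P) + P))) = P*((-5 + P)/(P + ((P² + P²) + P))) = P*((-5 + P)/(P + (2*P² + P))) = P*((-5 + P)/(P + (P + 2*P²))) = P*((-5 + P)/(2*P + 2*P²)) = P*(-5 + P)/(2*P + 2*P²))
((6*V(-5))*19)*h(3) = ((6*((-5 - 5)/(2*(1 - 5))))*19)*3 = ((6*((½)*(-10)/(-4)))*19)*3 = ((6*((½)*(-¼)*(-10)))*19)*3 = ((6*(5/4))*19)*3 = ((15/2)*19)*3 = (285/2)*3 = 855/2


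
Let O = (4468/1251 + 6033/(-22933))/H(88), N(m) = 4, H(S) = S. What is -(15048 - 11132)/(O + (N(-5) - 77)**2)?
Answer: -898774725024/1223085878507 ≈ -0.73484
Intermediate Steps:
O = 8628851/229513464 (O = (4468/1251 + 6033/(-22933))/88 = (4468*(1/1251) + 6033*(-1/22933))*(1/88) = (4468/1251 - 6033/22933)*(1/88) = (94917361/28689183)*(1/88) = 8628851/229513464 ≈ 0.037596)
-(15048 - 11132)/(O + (N(-5) - 77)**2) = -(15048 - 11132)/(8628851/229513464 + (4 - 77)**2) = -3916/(8628851/229513464 + (-73)**2) = -3916/(8628851/229513464 + 5329) = -3916/1223085878507/229513464 = -3916*229513464/1223085878507 = -1*898774725024/1223085878507 = -898774725024/1223085878507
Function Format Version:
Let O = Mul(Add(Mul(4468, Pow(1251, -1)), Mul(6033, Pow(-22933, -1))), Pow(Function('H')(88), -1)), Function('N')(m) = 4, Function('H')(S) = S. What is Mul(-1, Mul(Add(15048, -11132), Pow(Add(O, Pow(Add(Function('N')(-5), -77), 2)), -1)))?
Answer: Rational(-898774725024, 1223085878507) ≈ -0.73484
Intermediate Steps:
O = Rational(8628851, 229513464) (O = Mul(Add(Mul(4468, Pow(1251, -1)), Mul(6033, Pow(-22933, -1))), Pow(88, -1)) = Mul(Add(Mul(4468, Rational(1, 1251)), Mul(6033, Rational(-1, 22933))), Rational(1, 88)) = Mul(Add(Rational(4468, 1251), Rational(-6033, 22933)), Rational(1, 88)) = Mul(Rational(94917361, 28689183), Rational(1, 88)) = Rational(8628851, 229513464) ≈ 0.037596)
Mul(-1, Mul(Add(15048, -11132), Pow(Add(O, Pow(Add(Function('N')(-5), -77), 2)), -1))) = Mul(-1, Mul(Add(15048, -11132), Pow(Add(Rational(8628851, 229513464), Pow(Add(4, -77), 2)), -1))) = Mul(-1, Mul(3916, Pow(Add(Rational(8628851, 229513464), Pow(-73, 2)), -1))) = Mul(-1, Mul(3916, Pow(Add(Rational(8628851, 229513464), 5329), -1))) = Mul(-1, Mul(3916, Pow(Rational(1223085878507, 229513464), -1))) = Mul(-1, Mul(3916, Rational(229513464, 1223085878507))) = Mul(-1, Rational(898774725024, 1223085878507)) = Rational(-898774725024, 1223085878507)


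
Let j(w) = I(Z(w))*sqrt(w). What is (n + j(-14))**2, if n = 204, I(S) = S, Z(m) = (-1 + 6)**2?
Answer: 32866 + 10200*I*sqrt(14) ≈ 32866.0 + 38165.0*I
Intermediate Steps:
Z(m) = 25 (Z(m) = 5**2 = 25)
j(w) = 25*sqrt(w)
(n + j(-14))**2 = (204 + 25*sqrt(-14))**2 = (204 + 25*(I*sqrt(14)))**2 = (204 + 25*I*sqrt(14))**2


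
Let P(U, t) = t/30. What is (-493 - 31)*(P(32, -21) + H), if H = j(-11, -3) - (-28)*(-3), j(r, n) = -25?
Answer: 287414/5 ≈ 57483.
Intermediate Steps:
P(U, t) = t/30 (P(U, t) = t*(1/30) = t/30)
H = -109 (H = -25 - (-28)*(-3) = -25 - 1*84 = -25 - 84 = -109)
(-493 - 31)*(P(32, -21) + H) = (-493 - 31)*((1/30)*(-21) - 109) = -524*(-7/10 - 109) = -524*(-1097/10) = 287414/5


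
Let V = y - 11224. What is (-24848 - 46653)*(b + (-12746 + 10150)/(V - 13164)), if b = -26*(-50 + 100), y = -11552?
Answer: 835121026351/8985 ≈ 9.2946e+7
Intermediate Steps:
V = -22776 (V = -11552 - 11224 = -22776)
b = -1300 (b = -26*50 = -1300)
(-24848 - 46653)*(b + (-12746 + 10150)/(V - 13164)) = (-24848 - 46653)*(-1300 + (-12746 + 10150)/(-22776 - 13164)) = -71501*(-1300 - 2596/(-35940)) = -71501*(-1300 - 2596*(-1/35940)) = -71501*(-1300 + 649/8985) = -71501*(-11679851/8985) = 835121026351/8985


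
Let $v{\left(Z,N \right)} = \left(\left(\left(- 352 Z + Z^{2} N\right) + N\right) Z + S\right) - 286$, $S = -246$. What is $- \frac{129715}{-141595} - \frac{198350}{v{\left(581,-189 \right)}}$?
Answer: $\frac{482363182364458}{526537541010089} \approx 0.9161$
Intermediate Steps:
$v{\left(Z,N \right)} = -532 + Z \left(N - 352 Z + N Z^{2}\right)$ ($v{\left(Z,N \right)} = \left(\left(\left(- 352 Z + Z^{2} N\right) + N\right) Z - 246\right) - 286 = \left(\left(\left(- 352 Z + N Z^{2}\right) + N\right) Z - 246\right) - 286 = \left(\left(N - 352 Z + N Z^{2}\right) Z - 246\right) - 286 = \left(Z \left(N - 352 Z + N Z^{2}\right) - 246\right) - 286 = \left(-246 + Z \left(N - 352 Z + N Z^{2}\right)\right) - 286 = -532 + Z \left(N - 352 Z + N Z^{2}\right)$)
$- \frac{129715}{-141595} - \frac{198350}{v{\left(581,-189 \right)}} = - \frac{129715}{-141595} - \frac{198350}{-532 - 352 \cdot 581^{2} - 109809 - 189 \cdot 581^{3}} = \left(-129715\right) \left(- \frac{1}{141595}\right) - \frac{198350}{-532 - 118821472 - 109809 - 37067235849} = \frac{25943}{28319} - \frac{198350}{-532 - 118821472 - 109809 - 37067235849} = \frac{25943}{28319} - \frac{198350}{-37186167662} = \frac{25943}{28319} - - \frac{99175}{18593083831} = \frac{25943}{28319} + \frac{99175}{18593083831} = \frac{482363182364458}{526537541010089}$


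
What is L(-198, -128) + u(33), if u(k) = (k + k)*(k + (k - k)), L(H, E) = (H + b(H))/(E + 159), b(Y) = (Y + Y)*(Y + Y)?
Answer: 224136/31 ≈ 7230.2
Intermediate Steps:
b(Y) = 4*Y² (b(Y) = (2*Y)*(2*Y) = 4*Y²)
L(H, E) = (H + 4*H²)/(159 + E) (L(H, E) = (H + 4*H²)/(E + 159) = (H + 4*H²)/(159 + E))
u(k) = 2*k² (u(k) = (2*k)*(k + 0) = (2*k)*k = 2*k²)
L(-198, -128) + u(33) = -198*(1 + 4*(-198))/(159 - 128) + 2*33² = -198*(1 - 792)/31 + 2*1089 = -198*1/31*(-791) + 2178 = 156618/31 + 2178 = 224136/31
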